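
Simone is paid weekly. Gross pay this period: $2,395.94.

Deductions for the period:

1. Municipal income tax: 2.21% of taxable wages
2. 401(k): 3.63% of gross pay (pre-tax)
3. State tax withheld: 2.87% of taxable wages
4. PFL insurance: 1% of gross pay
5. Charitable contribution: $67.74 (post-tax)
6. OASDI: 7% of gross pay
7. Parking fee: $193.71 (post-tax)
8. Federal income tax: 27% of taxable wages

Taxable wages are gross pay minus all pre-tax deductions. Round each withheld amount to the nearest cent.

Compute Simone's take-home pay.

401(k): $2,395.94 × 0.0363 = $86.97
Taxable wages = $2,395.94 − $86.97 = $2,308.97
Municipal income tax: $2,308.97 × 0.0221 = $51.03
Federal income tax: $2,308.97 × 0.27 = $623.42
State tax withheld: $2,308.97 × 0.0287 = $66.27
PFL insurance: $2,395.94 × 0.01 = $23.96
OASDI: $2,395.94 × 0.07 = $167.72
Parking fee: $193.71
Charitable contribution: $67.74
Total deductions = $86.97 + $51.03 + $623.42 + $66.27 + $23.96 + $167.72 + $193.71 + $67.74 = $1,280.82
Net pay = $2,395.94 − $1,280.82 = $1,115.12

$1,115.12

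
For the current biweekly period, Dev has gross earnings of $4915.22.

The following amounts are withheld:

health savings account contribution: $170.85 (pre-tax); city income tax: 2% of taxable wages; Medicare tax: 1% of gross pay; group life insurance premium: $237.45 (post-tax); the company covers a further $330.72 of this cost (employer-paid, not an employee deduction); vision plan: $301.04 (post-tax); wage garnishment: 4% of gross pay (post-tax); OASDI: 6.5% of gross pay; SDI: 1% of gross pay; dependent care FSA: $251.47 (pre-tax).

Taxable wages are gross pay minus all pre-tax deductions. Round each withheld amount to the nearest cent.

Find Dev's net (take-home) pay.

$3250.15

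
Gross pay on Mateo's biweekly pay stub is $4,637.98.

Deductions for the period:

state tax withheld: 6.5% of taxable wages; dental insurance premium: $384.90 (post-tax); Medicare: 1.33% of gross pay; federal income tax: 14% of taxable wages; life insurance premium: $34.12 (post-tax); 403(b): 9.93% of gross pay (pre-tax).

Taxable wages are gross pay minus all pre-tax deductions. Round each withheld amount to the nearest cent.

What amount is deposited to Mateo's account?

403(b): $4,637.98 × 0.0993 = $460.55
Taxable wages = $4,637.98 − $460.55 = $4,177.43
Federal income tax: $4,177.43 × 0.14 = $584.84
State tax withheld: $4,177.43 × 0.065 = $271.53
Medicare: $4,637.98 × 0.0133 = $61.69
Dental insurance premium: $384.90
Life insurance premium: $34.12
Total deductions = $460.55 + $584.84 + $271.53 + $61.69 + $384.90 + $34.12 = $1,797.63
Net pay = $4,637.98 − $1,797.63 = $2,840.35

$2,840.35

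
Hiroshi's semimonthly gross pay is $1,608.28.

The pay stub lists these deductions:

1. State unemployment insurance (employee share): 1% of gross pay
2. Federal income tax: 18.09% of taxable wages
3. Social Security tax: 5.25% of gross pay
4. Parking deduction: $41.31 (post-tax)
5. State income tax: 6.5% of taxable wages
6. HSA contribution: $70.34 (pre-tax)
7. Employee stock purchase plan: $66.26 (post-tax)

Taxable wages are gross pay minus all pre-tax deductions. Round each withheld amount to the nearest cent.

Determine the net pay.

HSA contribution: $70.34
Taxable wages = $1,608.28 − $70.34 = $1,537.94
Federal income tax: $1,537.94 × 0.1809 = $278.21
State income tax: $1,537.94 × 0.065 = $99.97
Social Security tax: $1,608.28 × 0.0525 = $84.43
State unemployment insurance (employee share): $1,608.28 × 0.01 = $16.08
Parking deduction: $41.31
Employee stock purchase plan: $66.26
Total deductions = $70.34 + $278.21 + $99.97 + $84.43 + $16.08 + $41.31 + $66.26 = $656.60
Net pay = $1,608.28 − $656.60 = $951.68

$951.68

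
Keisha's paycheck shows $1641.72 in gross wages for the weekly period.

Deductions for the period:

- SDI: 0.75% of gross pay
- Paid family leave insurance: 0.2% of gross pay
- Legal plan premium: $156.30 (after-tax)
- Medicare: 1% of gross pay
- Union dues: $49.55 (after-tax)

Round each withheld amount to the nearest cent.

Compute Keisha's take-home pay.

$1403.86

SDI: $1641.72 × 0.0075 = $12.31
Medicare: $1641.72 × 0.01 = $16.42
Paid family leave insurance: $1641.72 × 0.002 = $3.28
Legal plan premium: $156.30
Union dues: $49.55
Total deductions = $12.31 + $16.42 + $3.28 + $156.30 + $49.55 = $237.86
Net pay = $1641.72 − $237.86 = $1403.86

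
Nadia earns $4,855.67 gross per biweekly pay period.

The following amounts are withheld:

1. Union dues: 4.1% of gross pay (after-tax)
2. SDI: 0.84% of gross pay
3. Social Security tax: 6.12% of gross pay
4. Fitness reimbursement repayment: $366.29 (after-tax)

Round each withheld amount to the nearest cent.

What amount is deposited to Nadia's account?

$3,952.34

Social Security tax: $4,855.67 × 0.0612 = $297.17
SDI: $4,855.67 × 0.0084 = $40.79
Union dues: $4,855.67 × 0.041 = $199.08
Fitness reimbursement repayment: $366.29
Total deductions = $297.17 + $40.79 + $199.08 + $366.29 = $903.33
Net pay = $4,855.67 − $903.33 = $3,952.34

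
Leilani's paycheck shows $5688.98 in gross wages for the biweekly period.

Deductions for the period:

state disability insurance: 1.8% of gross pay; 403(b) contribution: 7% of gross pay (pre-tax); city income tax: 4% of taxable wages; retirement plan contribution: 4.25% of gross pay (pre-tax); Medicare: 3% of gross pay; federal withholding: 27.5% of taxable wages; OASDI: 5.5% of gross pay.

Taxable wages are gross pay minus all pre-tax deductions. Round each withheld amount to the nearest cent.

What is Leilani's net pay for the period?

403(b) contribution: $5688.98 × 0.07 = $398.23
Retirement plan contribution: $5688.98 × 0.0425 = $241.78
Pre-tax total = $398.23 + $241.78 = $640.01
Taxable wages = $5688.98 − $640.01 = $5048.97
City income tax: $5048.97 × 0.04 = $201.96
Federal withholding: $5048.97 × 0.275 = $1388.47
State disability insurance: $5688.98 × 0.018 = $102.40
OASDI: $5688.98 × 0.055 = $312.89
Medicare: $5688.98 × 0.03 = $170.67
Total deductions = $398.23 + $241.78 + $201.96 + $1388.47 + $102.40 + $312.89 + $170.67 = $2816.40
Net pay = $5688.98 − $2816.40 = $2872.58

$2872.58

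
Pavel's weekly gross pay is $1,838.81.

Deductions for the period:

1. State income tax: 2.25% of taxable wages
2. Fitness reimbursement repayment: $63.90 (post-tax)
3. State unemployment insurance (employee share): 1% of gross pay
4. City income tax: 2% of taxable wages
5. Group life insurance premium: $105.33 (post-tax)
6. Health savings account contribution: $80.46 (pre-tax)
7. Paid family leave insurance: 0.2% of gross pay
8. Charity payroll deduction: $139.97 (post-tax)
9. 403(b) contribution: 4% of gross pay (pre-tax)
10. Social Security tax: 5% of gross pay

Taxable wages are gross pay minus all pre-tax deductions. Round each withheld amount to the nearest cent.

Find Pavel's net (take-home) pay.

$1,189.98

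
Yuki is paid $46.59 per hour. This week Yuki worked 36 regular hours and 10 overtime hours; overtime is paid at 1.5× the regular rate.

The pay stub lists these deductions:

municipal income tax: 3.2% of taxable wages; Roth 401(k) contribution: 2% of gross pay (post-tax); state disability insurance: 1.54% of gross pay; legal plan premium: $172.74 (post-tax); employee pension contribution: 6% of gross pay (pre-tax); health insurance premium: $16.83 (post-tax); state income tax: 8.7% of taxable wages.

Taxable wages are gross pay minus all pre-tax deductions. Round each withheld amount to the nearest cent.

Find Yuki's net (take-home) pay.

$1,694.05

Regular pay: 36 × $46.59 = $1,677.24
Overtime pay: 10 × $46.59 × 1.5 = $698.85
Gross pay = $1,677.24 + $698.85 = $2,376.09
Employee pension contribution: $2,376.09 × 0.06 = $142.57
Taxable wages = $2,376.09 − $142.57 = $2,233.52
State income tax: $2,233.52 × 0.087 = $194.32
Municipal income tax: $2,233.52 × 0.032 = $71.47
State disability insurance: $2,376.09 × 0.0154 = $36.59
Roth 401(k) contribution: $2,376.09 × 0.02 = $47.52
Health insurance premium: $16.83
Legal plan premium: $172.74
Total deductions = $142.57 + $194.32 + $71.47 + $36.59 + $47.52 + $16.83 + $172.74 = $682.04
Net pay = $2,376.09 − $682.04 = $1,694.05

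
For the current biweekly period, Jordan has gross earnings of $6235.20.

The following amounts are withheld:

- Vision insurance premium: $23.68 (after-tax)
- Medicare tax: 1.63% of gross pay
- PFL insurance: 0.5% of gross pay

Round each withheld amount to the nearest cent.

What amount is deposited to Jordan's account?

$6078.71

Medicare tax: $6235.20 × 0.0163 = $101.63
PFL insurance: $6235.20 × 0.005 = $31.18
Vision insurance premium: $23.68
Total deductions = $101.63 + $31.18 + $23.68 = $156.49
Net pay = $6235.20 − $156.49 = $6078.71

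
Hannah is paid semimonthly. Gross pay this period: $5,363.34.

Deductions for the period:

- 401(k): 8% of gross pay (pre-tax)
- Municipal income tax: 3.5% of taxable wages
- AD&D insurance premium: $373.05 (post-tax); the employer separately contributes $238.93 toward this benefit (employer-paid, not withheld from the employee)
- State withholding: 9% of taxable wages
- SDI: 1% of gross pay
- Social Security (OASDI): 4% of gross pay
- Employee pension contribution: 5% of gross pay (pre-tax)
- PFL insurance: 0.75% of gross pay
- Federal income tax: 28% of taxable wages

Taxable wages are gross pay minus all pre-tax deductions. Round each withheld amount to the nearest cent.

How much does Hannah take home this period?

$2,094.89

Employee pension contribution: $5,363.34 × 0.05 = $268.17
401(k): $5,363.34 × 0.08 = $429.07
Pre-tax total = $268.17 + $429.07 = $697.24
Taxable wages = $5,363.34 − $697.24 = $4,666.10
Federal income tax: $4,666.10 × 0.28 = $1,306.51
State withholding: $4,666.10 × 0.09 = $419.95
Municipal income tax: $4,666.10 × 0.035 = $163.31
PFL insurance: $5,363.34 × 0.0075 = $40.23
SDI: $5,363.34 × 0.01 = $53.63
Social Security (OASDI): $5,363.34 × 0.04 = $214.53
AD&D insurance premium: $373.05
(Employer's $238.93 toward AD&D insurance premium is not withheld from the employee.)
Total deductions = $268.17 + $429.07 + $1,306.51 + $419.95 + $163.31 + $40.23 + $53.63 + $214.53 + $373.05 = $3,268.45
Net pay = $5,363.34 − $3,268.45 = $2,094.89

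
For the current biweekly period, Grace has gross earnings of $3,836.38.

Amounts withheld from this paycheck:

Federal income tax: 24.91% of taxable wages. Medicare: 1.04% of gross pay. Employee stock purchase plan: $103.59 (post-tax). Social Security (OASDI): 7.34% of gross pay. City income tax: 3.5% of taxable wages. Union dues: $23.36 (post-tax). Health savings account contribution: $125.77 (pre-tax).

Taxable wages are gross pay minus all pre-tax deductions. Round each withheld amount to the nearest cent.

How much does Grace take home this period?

$2,207.99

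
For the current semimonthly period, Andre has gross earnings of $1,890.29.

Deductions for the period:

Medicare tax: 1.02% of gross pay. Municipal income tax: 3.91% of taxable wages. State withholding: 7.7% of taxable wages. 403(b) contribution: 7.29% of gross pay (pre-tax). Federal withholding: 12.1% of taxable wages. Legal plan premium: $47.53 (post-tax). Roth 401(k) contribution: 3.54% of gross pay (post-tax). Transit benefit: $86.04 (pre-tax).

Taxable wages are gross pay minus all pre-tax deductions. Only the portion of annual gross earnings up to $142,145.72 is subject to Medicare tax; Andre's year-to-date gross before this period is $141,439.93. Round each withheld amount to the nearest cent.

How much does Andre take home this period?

Transit benefit: $86.04
403(b) contribution: $1,890.29 × 0.0729 = $137.80
Pre-tax total = $86.04 + $137.80 = $223.84
Taxable wages = $1,890.29 − $223.84 = $1,666.45
State withholding: $1,666.45 × 0.077 = $128.32
Federal withholding: $1,666.45 × 0.121 = $201.64
Municipal income tax: $1,666.45 × 0.0391 = $65.16
Medicare tax: only $142,145.72 − $141,439.93 = $705.79 of this check is subject → $705.79 × 0.0102 = $7.20
Roth 401(k) contribution: $1,890.29 × 0.0354 = $66.92
Legal plan premium: $47.53
Total deductions = $86.04 + $137.80 + $128.32 + $201.64 + $65.16 + $7.20 + $66.92 + $47.53 = $740.61
Net pay = $1,890.29 − $740.61 = $1,149.68

$1,149.68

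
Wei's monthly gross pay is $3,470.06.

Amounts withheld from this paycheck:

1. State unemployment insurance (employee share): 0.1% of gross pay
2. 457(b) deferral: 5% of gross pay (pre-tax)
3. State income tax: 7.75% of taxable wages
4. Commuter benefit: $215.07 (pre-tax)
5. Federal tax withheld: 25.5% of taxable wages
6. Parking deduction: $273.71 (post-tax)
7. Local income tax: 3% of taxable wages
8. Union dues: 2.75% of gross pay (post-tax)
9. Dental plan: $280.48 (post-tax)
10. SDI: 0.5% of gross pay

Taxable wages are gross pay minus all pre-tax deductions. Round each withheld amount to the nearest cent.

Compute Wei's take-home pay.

$1,294.01

457(b) deferral: $3,470.06 × 0.05 = $173.50
Commuter benefit: $215.07
Pre-tax total = $173.50 + $215.07 = $388.57
Taxable wages = $3,470.06 − $388.57 = $3,081.49
State income tax: $3,081.49 × 0.0775 = $238.82
Federal tax withheld: $3,081.49 × 0.255 = $785.78
Local income tax: $3,081.49 × 0.03 = $92.44
SDI: $3,470.06 × 0.005 = $17.35
State unemployment insurance (employee share): $3,470.06 × 0.001 = $3.47
Parking deduction: $273.71
Dental plan: $280.48
Union dues: $3,470.06 × 0.0275 = $95.43
Total deductions = $173.50 + $215.07 + $238.82 + $785.78 + $92.44 + $17.35 + $3.47 + $273.71 + $280.48 + $95.43 = $2,176.05
Net pay = $3,470.06 − $2,176.05 = $1,294.01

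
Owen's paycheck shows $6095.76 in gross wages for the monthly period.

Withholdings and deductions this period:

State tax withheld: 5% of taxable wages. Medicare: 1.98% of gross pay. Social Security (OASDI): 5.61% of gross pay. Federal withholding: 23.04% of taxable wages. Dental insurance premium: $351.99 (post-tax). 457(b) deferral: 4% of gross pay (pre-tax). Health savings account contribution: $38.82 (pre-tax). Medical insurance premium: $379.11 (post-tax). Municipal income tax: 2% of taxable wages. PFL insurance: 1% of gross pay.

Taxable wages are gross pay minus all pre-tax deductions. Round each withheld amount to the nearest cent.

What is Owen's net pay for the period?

$2812.12

Health savings account contribution: $38.82
457(b) deferral: $6095.76 × 0.04 = $243.83
Pre-tax total = $38.82 + $243.83 = $282.65
Taxable wages = $6095.76 − $282.65 = $5813.11
Municipal income tax: $5813.11 × 0.02 = $116.26
Federal withholding: $5813.11 × 0.2304 = $1339.34
State tax withheld: $5813.11 × 0.05 = $290.66
PFL insurance: $6095.76 × 0.01 = $60.96
Medicare: $6095.76 × 0.0198 = $120.70
Social Security (OASDI): $6095.76 × 0.0561 = $341.97
Dental insurance premium: $351.99
Medical insurance premium: $379.11
Total deductions = $38.82 + $243.83 + $116.26 + $1339.34 + $290.66 + $60.96 + $120.70 + $341.97 + $351.99 + $379.11 = $3283.64
Net pay = $6095.76 − $3283.64 = $2812.12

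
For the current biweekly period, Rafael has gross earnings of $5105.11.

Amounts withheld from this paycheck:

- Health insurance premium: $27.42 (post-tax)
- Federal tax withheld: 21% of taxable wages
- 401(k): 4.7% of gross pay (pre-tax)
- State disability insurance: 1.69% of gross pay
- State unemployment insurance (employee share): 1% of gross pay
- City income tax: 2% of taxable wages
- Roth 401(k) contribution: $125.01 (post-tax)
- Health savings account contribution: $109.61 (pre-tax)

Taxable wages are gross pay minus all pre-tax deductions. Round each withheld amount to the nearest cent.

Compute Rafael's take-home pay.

Health savings account contribution: $109.61
401(k): $5105.11 × 0.047 = $239.94
Pre-tax total = $109.61 + $239.94 = $349.55
Taxable wages = $5105.11 − $349.55 = $4755.56
Federal tax withheld: $4755.56 × 0.21 = $998.67
City income tax: $4755.56 × 0.02 = $95.11
State unemployment insurance (employee share): $5105.11 × 0.01 = $51.05
State disability insurance: $5105.11 × 0.0169 = $86.28
Health insurance premium: $27.42
Roth 401(k) contribution: $125.01
Total deductions = $109.61 + $239.94 + $998.67 + $95.11 + $51.05 + $86.28 + $27.42 + $125.01 = $1733.09
Net pay = $5105.11 − $1733.09 = $3372.02

$3372.02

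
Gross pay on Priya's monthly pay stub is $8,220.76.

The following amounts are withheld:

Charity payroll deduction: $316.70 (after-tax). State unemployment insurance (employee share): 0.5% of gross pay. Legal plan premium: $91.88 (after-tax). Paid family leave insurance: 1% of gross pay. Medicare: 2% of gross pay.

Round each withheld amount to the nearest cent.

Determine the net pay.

Medicare: $8,220.76 × 0.02 = $164.42
State unemployment insurance (employee share): $8,220.76 × 0.005 = $41.10
Paid family leave insurance: $8,220.76 × 0.01 = $82.21
Charity payroll deduction: $316.70
Legal plan premium: $91.88
Total deductions = $164.42 + $41.10 + $82.21 + $316.70 + $91.88 = $696.31
Net pay = $8,220.76 − $696.31 = $7,524.45

$7,524.45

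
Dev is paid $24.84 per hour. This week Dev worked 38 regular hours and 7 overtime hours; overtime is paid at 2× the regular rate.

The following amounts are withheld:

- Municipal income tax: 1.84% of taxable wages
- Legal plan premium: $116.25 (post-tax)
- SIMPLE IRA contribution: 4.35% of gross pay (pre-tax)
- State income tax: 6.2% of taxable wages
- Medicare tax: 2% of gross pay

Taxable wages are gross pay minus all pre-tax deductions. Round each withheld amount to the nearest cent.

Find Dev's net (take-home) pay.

Regular pay: 38 × $24.84 = $943.92
Overtime pay: 7 × $24.84 × 2 = $347.76
Gross pay = $943.92 + $347.76 = $1291.68
SIMPLE IRA contribution: $1291.68 × 0.0435 = $56.19
Taxable wages = $1291.68 − $56.19 = $1235.49
Municipal income tax: $1235.49 × 0.0184 = $22.73
State income tax: $1235.49 × 0.062 = $76.60
Medicare tax: $1291.68 × 0.02 = $25.83
Legal plan premium: $116.25
Total deductions = $56.19 + $22.73 + $76.60 + $25.83 + $116.25 = $297.60
Net pay = $1291.68 − $297.60 = $994.08

$994.08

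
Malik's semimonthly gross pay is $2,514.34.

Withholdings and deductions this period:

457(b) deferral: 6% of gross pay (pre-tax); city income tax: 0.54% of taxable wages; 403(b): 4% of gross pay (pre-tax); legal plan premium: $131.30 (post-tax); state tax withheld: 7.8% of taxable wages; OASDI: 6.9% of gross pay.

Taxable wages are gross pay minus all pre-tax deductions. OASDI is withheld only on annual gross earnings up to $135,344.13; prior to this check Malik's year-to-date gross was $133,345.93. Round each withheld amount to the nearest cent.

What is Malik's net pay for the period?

$1,805.00

403(b): $2,514.34 × 0.04 = $100.57
457(b) deferral: $2,514.34 × 0.06 = $150.86
Pre-tax total = $100.57 + $150.86 = $251.43
Taxable wages = $2,514.34 − $251.43 = $2,262.91
State tax withheld: $2,262.91 × 0.078 = $176.51
City income tax: $2,262.91 × 0.0054 = $12.22
OASDI: only $135,344.13 − $133,345.93 = $1,998.20 of this check is subject → $1,998.20 × 0.069 = $137.88
Legal plan premium: $131.30
Total deductions = $100.57 + $150.86 + $176.51 + $12.22 + $137.88 + $131.30 = $709.34
Net pay = $2,514.34 − $709.34 = $1,805.00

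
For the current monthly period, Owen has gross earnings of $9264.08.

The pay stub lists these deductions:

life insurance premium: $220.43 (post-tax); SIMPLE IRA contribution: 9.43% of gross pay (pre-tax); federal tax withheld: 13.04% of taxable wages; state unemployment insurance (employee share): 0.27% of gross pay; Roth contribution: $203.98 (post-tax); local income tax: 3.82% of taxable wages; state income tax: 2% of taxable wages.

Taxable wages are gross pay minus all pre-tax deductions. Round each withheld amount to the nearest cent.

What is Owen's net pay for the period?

SIMPLE IRA contribution: $9264.08 × 0.0943 = $873.60
Taxable wages = $9264.08 − $873.60 = $8390.48
State income tax: $8390.48 × 0.02 = $167.81
Local income tax: $8390.48 × 0.0382 = $320.52
Federal tax withheld: $8390.48 × 0.1304 = $1094.12
State unemployment insurance (employee share): $9264.08 × 0.0027 = $25.01
Roth contribution: $203.98
Life insurance premium: $220.43
Total deductions = $873.60 + $167.81 + $320.52 + $1094.12 + $25.01 + $203.98 + $220.43 = $2905.47
Net pay = $9264.08 − $2905.47 = $6358.61

$6358.61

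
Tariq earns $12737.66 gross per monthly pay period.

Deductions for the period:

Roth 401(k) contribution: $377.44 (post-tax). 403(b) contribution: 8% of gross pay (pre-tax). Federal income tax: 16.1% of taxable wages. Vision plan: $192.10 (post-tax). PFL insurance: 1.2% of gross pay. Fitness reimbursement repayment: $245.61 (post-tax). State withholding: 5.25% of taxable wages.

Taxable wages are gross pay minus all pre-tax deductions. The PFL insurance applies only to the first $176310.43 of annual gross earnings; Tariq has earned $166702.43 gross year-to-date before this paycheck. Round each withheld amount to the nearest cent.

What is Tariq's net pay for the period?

$8286.27

403(b) contribution: $12737.66 × 0.08 = $1019.01
Taxable wages = $12737.66 − $1019.01 = $11718.65
Federal income tax: $11718.65 × 0.161 = $1886.70
State withholding: $11718.65 × 0.0525 = $615.23
PFL insurance: only $176310.43 − $166702.43 = $9608.00 of this check is subject → $9608.00 × 0.012 = $115.30
Fitness reimbursement repayment: $245.61
Vision plan: $192.10
Roth 401(k) contribution: $377.44
Total deductions = $1019.01 + $1886.70 + $615.23 + $115.30 + $245.61 + $192.10 + $377.44 = $4451.39
Net pay = $12737.66 − $4451.39 = $8286.27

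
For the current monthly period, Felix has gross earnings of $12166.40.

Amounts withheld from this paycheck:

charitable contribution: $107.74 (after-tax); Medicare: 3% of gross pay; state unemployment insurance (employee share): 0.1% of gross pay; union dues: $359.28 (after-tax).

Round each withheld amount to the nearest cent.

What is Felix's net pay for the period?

State unemployment insurance (employee share): $12166.40 × 0.001 = $12.17
Medicare: $12166.40 × 0.03 = $364.99
Charitable contribution: $107.74
Union dues: $359.28
Total deductions = $12.17 + $364.99 + $107.74 + $359.28 = $844.18
Net pay = $12166.40 − $844.18 = $11322.22

$11322.22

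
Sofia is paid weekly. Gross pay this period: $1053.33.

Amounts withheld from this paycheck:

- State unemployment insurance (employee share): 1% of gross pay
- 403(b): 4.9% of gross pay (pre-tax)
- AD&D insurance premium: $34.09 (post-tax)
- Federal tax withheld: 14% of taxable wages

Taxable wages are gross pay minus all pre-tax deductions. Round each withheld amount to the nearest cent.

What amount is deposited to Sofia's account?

403(b): $1053.33 × 0.049 = $51.61
Taxable wages = $1053.33 − $51.61 = $1001.72
Federal tax withheld: $1001.72 × 0.14 = $140.24
State unemployment insurance (employee share): $1053.33 × 0.01 = $10.53
AD&D insurance premium: $34.09
Total deductions = $51.61 + $140.24 + $10.53 + $34.09 = $236.47
Net pay = $1053.33 − $236.47 = $816.86

$816.86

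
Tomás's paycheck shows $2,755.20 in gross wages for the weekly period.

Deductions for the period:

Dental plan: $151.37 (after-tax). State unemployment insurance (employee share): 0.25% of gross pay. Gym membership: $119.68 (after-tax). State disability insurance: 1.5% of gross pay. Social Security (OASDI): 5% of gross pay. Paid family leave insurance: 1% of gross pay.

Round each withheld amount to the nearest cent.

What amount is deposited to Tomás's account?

$2,270.62

State unemployment insurance (employee share): $2,755.20 × 0.0025 = $6.89
State disability insurance: $2,755.20 × 0.015 = $41.33
Social Security (OASDI): $2,755.20 × 0.05 = $137.76
Paid family leave insurance: $2,755.20 × 0.01 = $27.55
Gym membership: $119.68
Dental plan: $151.37
Total deductions = $6.89 + $41.33 + $137.76 + $27.55 + $119.68 + $151.37 = $484.58
Net pay = $2,755.20 − $484.58 = $2,270.62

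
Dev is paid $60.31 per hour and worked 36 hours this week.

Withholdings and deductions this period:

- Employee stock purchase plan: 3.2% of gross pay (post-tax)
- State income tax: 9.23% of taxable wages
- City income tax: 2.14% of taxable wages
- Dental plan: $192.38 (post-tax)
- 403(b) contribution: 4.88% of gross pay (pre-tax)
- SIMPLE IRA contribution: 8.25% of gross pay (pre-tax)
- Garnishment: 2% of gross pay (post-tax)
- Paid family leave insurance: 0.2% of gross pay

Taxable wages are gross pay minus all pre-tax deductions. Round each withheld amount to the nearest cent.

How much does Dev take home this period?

Gross pay: 36 × $60.31 = $2,171.16
SIMPLE IRA contribution: $2,171.16 × 0.0825 = $179.12
403(b) contribution: $2,171.16 × 0.0488 = $105.95
Pre-tax total = $179.12 + $105.95 = $285.07
Taxable wages = $2,171.16 − $285.07 = $1,886.09
City income tax: $1,886.09 × 0.0214 = $40.36
State income tax: $1,886.09 × 0.0923 = $174.09
Paid family leave insurance: $2,171.16 × 0.002 = $4.34
Employee stock purchase plan: $2,171.16 × 0.032 = $69.48
Dental plan: $192.38
Garnishment: $2,171.16 × 0.02 = $43.42
Total deductions = $179.12 + $105.95 + $40.36 + $174.09 + $4.34 + $69.48 + $192.38 + $43.42 = $809.14
Net pay = $2,171.16 − $809.14 = $1,362.02

$1,362.02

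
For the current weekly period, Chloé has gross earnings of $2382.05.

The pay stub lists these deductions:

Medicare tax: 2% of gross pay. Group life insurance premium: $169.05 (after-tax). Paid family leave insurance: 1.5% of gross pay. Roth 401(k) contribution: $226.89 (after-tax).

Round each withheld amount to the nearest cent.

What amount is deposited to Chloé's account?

Medicare tax: $2382.05 × 0.02 = $47.64
Paid family leave insurance: $2382.05 × 0.015 = $35.73
Group life insurance premium: $169.05
Roth 401(k) contribution: $226.89
Total deductions = $47.64 + $35.73 + $169.05 + $226.89 = $479.31
Net pay = $2382.05 − $479.31 = $1902.74

$1902.74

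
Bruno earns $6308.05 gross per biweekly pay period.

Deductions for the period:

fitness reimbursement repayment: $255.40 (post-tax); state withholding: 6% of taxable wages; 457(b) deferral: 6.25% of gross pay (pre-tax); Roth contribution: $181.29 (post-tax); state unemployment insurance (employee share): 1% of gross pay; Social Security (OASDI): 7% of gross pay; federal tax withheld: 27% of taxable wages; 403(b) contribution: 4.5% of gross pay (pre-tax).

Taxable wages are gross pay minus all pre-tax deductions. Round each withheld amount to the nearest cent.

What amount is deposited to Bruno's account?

$2830.73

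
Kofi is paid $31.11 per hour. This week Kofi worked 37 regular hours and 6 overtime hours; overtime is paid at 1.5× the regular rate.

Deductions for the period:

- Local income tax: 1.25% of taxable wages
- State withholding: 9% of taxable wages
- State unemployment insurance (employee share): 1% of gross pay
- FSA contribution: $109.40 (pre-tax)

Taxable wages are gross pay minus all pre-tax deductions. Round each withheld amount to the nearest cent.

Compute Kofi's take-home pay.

$1171.88

Regular pay: 37 × $31.11 = $1151.07
Overtime pay: 6 × $31.11 × 1.5 = $279.99
Gross pay = $1151.07 + $279.99 = $1431.06
FSA contribution: $109.40
Taxable wages = $1431.06 − $109.40 = $1321.66
Local income tax: $1321.66 × 0.0125 = $16.52
State withholding: $1321.66 × 0.09 = $118.95
State unemployment insurance (employee share): $1431.06 × 0.01 = $14.31
Total deductions = $109.40 + $16.52 + $118.95 + $14.31 = $259.18
Net pay = $1431.06 − $259.18 = $1171.88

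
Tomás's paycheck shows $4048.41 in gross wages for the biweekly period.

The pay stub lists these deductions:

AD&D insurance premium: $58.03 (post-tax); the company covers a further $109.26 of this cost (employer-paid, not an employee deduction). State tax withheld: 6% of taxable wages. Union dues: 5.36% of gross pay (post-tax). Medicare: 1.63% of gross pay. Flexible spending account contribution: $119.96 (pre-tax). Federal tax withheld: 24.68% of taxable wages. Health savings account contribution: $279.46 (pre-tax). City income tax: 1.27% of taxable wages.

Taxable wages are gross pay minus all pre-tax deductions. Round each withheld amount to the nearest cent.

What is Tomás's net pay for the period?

Flexible spending account contribution: $119.96
Health savings account contribution: $279.46
Pre-tax total = $119.96 + $279.46 = $399.42
Taxable wages = $4048.41 − $399.42 = $3648.99
City income tax: $3648.99 × 0.0127 = $46.34
State tax withheld: $3648.99 × 0.06 = $218.94
Federal tax withheld: $3648.99 × 0.2468 = $900.57
Medicare: $4048.41 × 0.0163 = $65.99
Union dues: $4048.41 × 0.0536 = $216.99
AD&D insurance premium: $58.03
(Employer's $109.26 toward AD&D insurance premium is not withheld from the employee.)
Total deductions = $119.96 + $279.46 + $46.34 + $218.94 + $900.57 + $65.99 + $216.99 + $58.03 = $1906.28
Net pay = $4048.41 − $1906.28 = $2142.13

$2142.13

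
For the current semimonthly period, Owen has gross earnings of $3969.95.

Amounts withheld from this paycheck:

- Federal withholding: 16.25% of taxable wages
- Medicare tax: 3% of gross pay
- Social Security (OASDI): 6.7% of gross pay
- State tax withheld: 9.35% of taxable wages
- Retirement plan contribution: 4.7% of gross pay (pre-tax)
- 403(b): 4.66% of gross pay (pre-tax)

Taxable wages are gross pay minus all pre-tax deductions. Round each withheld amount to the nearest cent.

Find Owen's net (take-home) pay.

$2292.09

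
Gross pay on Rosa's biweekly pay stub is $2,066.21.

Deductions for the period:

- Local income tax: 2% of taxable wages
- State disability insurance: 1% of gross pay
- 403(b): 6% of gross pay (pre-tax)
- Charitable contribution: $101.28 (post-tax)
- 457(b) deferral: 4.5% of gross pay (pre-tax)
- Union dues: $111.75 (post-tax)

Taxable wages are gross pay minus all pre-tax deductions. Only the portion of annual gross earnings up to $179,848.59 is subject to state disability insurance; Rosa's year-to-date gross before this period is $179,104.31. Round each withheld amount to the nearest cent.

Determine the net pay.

$1,591.80

403(b): $2,066.21 × 0.06 = $123.97
457(b) deferral: $2,066.21 × 0.045 = $92.98
Pre-tax total = $123.97 + $92.98 = $216.95
Taxable wages = $2,066.21 − $216.95 = $1,849.26
Local income tax: $1,849.26 × 0.02 = $36.99
State disability insurance: only $179,848.59 − $179,104.31 = $744.28 of this check is subject → $744.28 × 0.01 = $7.44
Charitable contribution: $101.28
Union dues: $111.75
Total deductions = $123.97 + $92.98 + $36.99 + $7.44 + $101.28 + $111.75 = $474.41
Net pay = $2,066.21 − $474.41 = $1,591.80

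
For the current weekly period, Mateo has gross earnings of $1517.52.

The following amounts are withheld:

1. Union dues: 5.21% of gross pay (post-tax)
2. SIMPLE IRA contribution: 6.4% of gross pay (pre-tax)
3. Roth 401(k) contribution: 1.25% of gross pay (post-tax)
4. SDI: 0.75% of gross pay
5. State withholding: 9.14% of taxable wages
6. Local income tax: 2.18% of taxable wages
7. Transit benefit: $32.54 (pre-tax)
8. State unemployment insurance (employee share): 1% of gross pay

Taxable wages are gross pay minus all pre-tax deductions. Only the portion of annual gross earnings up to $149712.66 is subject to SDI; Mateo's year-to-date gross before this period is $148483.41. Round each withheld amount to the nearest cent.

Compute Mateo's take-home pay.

$1108.32

SIMPLE IRA contribution: $1517.52 × 0.064 = $97.12
Transit benefit: $32.54
Pre-tax total = $97.12 + $32.54 = $129.66
Taxable wages = $1517.52 − $129.66 = $1387.86
State withholding: $1387.86 × 0.0914 = $126.85
Local income tax: $1387.86 × 0.0218 = $30.26
State unemployment insurance (employee share): $1517.52 × 0.01 = $15.18
SDI: only $149712.66 − $148483.41 = $1229.25 of this check is subject → $1229.25 × 0.0075 = $9.22
Union dues: $1517.52 × 0.0521 = $79.06
Roth 401(k) contribution: $1517.52 × 0.0125 = $18.97
Total deductions = $97.12 + $32.54 + $126.85 + $30.26 + $15.18 + $9.22 + $79.06 + $18.97 = $409.20
Net pay = $1517.52 − $409.20 = $1108.32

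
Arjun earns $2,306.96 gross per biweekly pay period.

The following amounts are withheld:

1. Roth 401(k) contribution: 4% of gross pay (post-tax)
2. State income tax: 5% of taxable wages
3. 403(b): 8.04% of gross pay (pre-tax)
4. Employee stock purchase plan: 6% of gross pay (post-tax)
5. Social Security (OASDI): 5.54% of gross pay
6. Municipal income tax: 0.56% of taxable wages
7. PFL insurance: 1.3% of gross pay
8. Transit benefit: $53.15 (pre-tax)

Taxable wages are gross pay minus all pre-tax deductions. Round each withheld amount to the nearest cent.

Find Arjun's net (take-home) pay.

$1,564.83

403(b): $2,306.96 × 0.0804 = $185.48
Transit benefit: $53.15
Pre-tax total = $185.48 + $53.15 = $238.63
Taxable wages = $2,306.96 − $238.63 = $2,068.33
Municipal income tax: $2,068.33 × 0.0056 = $11.58
State income tax: $2,068.33 × 0.05 = $103.42
PFL insurance: $2,306.96 × 0.013 = $29.99
Social Security (OASDI): $2,306.96 × 0.0554 = $127.81
Roth 401(k) contribution: $2,306.96 × 0.04 = $92.28
Employee stock purchase plan: $2,306.96 × 0.06 = $138.42
Total deductions = $185.48 + $53.15 + $11.58 + $103.42 + $29.99 + $127.81 + $92.28 + $138.42 = $742.13
Net pay = $2,306.96 − $742.13 = $1,564.83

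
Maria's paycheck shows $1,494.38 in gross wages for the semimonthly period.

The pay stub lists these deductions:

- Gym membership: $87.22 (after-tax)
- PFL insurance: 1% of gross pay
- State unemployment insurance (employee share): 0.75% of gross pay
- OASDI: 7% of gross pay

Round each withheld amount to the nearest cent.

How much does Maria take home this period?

$1,276.40

OASDI: $1,494.38 × 0.07 = $104.61
State unemployment insurance (employee share): $1,494.38 × 0.0075 = $11.21
PFL insurance: $1,494.38 × 0.01 = $14.94
Gym membership: $87.22
Total deductions = $104.61 + $11.21 + $14.94 + $87.22 = $217.98
Net pay = $1,494.38 − $217.98 = $1,276.40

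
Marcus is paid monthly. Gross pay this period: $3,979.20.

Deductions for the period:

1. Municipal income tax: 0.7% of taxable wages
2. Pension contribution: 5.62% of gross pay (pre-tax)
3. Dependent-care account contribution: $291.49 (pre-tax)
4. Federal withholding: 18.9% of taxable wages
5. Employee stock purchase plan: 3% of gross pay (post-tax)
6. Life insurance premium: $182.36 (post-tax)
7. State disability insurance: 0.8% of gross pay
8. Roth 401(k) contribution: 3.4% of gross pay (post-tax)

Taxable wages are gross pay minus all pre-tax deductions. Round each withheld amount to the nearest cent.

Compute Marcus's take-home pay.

Pension contribution: $3,979.20 × 0.0562 = $223.63
Dependent-care account contribution: $291.49
Pre-tax total = $223.63 + $291.49 = $515.12
Taxable wages = $3,979.20 − $515.12 = $3,464.08
Municipal income tax: $3,464.08 × 0.007 = $24.25
Federal withholding: $3,464.08 × 0.189 = $654.71
State disability insurance: $3,979.20 × 0.008 = $31.83
Roth 401(k) contribution: $3,979.20 × 0.034 = $135.29
Employee stock purchase plan: $3,979.20 × 0.03 = $119.38
Life insurance premium: $182.36
Total deductions = $223.63 + $291.49 + $24.25 + $654.71 + $31.83 + $135.29 + $119.38 + $182.36 = $1,662.94
Net pay = $3,979.20 − $1,662.94 = $2,316.26

$2,316.26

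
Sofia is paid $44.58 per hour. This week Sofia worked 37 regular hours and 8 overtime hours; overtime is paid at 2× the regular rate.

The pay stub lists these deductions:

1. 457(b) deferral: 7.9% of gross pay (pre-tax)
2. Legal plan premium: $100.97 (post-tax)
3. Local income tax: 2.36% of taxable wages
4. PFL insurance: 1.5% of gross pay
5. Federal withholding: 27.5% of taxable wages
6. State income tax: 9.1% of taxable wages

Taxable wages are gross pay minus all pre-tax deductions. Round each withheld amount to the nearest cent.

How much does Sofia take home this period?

Regular pay: 37 × $44.58 = $1,649.46
Overtime pay: 8 × $44.58 × 2 = $713.28
Gross pay = $1,649.46 + $713.28 = $2,362.74
457(b) deferral: $2,362.74 × 0.079 = $186.66
Taxable wages = $2,362.74 − $186.66 = $2,176.08
Local income tax: $2,176.08 × 0.0236 = $51.36
Federal withholding: $2,176.08 × 0.275 = $598.42
State income tax: $2,176.08 × 0.091 = $198.02
PFL insurance: $2,362.74 × 0.015 = $35.44
Legal plan premium: $100.97
Total deductions = $186.66 + $51.36 + $598.42 + $198.02 + $35.44 + $100.97 = $1,170.87
Net pay = $2,362.74 − $1,170.87 = $1,191.87

$1,191.87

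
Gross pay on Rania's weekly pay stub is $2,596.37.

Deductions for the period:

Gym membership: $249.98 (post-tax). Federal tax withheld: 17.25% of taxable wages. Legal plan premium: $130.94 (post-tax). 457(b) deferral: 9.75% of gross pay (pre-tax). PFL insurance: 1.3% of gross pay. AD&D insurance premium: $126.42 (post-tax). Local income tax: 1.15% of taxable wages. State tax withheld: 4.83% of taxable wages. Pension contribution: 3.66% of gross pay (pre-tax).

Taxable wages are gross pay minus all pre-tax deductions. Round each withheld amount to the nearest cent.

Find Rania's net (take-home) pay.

457(b) deferral: $2,596.37 × 0.0975 = $253.15
Pension contribution: $2,596.37 × 0.0366 = $95.03
Pre-tax total = $253.15 + $95.03 = $348.18
Taxable wages = $2,596.37 − $348.18 = $2,248.19
Federal tax withheld: $2,248.19 × 0.1725 = $387.81
State tax withheld: $2,248.19 × 0.0483 = $108.59
Local income tax: $2,248.19 × 0.0115 = $25.85
PFL insurance: $2,596.37 × 0.013 = $33.75
AD&D insurance premium: $126.42
Gym membership: $249.98
Legal plan premium: $130.94
Total deductions = $253.15 + $95.03 + $387.81 + $108.59 + $25.85 + $33.75 + $126.42 + $249.98 + $130.94 = $1,411.52
Net pay = $2,596.37 − $1,411.52 = $1,184.85

$1,184.85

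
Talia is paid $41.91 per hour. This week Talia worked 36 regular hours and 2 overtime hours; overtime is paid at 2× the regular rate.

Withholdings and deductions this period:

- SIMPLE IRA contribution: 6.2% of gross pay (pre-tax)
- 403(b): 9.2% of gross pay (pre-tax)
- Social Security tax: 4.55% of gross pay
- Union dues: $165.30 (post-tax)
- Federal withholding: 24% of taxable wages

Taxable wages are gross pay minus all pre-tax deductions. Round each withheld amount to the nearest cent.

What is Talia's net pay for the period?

Regular pay: 36 × $41.91 = $1508.76
Overtime pay: 2 × $41.91 × 2 = $167.64
Gross pay = $1508.76 + $167.64 = $1676.40
403(b): $1676.40 × 0.092 = $154.23
SIMPLE IRA contribution: $1676.40 × 0.062 = $103.94
Pre-tax total = $154.23 + $103.94 = $258.17
Taxable wages = $1676.40 − $258.17 = $1418.23
Federal withholding: $1418.23 × 0.24 = $340.38
Social Security tax: $1676.40 × 0.0455 = $76.28
Union dues: $165.30
Total deductions = $154.23 + $103.94 + $340.38 + $76.28 + $165.30 = $840.13
Net pay = $1676.40 − $840.13 = $836.27

$836.27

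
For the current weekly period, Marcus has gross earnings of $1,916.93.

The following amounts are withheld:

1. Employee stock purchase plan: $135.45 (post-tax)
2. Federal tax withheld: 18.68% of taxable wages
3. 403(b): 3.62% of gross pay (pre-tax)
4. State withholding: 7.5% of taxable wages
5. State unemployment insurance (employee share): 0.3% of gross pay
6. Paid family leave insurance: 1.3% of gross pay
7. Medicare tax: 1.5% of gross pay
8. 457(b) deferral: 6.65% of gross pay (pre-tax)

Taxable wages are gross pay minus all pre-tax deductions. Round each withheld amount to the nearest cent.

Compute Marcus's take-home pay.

$1,074.88

457(b) deferral: $1,916.93 × 0.0665 = $127.48
403(b): $1,916.93 × 0.0362 = $69.39
Pre-tax total = $127.48 + $69.39 = $196.87
Taxable wages = $1,916.93 − $196.87 = $1,720.06
Federal tax withheld: $1,720.06 × 0.1868 = $321.31
State withholding: $1,720.06 × 0.075 = $129.00
Medicare tax: $1,916.93 × 0.015 = $28.75
State unemployment insurance (employee share): $1,916.93 × 0.003 = $5.75
Paid family leave insurance: $1,916.93 × 0.013 = $24.92
Employee stock purchase plan: $135.45
Total deductions = $127.48 + $69.39 + $321.31 + $129.00 + $28.75 + $5.75 + $24.92 + $135.45 = $842.05
Net pay = $1,916.93 − $842.05 = $1,074.88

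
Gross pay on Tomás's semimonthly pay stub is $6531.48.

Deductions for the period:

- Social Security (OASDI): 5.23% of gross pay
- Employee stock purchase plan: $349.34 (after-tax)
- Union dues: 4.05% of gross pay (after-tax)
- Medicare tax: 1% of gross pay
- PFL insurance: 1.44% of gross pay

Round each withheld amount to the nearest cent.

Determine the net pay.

$5416.66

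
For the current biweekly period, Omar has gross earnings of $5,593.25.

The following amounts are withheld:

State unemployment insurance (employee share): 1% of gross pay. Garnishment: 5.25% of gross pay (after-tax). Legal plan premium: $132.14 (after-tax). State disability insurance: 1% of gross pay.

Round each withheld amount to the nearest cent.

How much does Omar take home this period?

$5,055.60

State unemployment insurance (employee share): $5,593.25 × 0.01 = $55.93
State disability insurance: $5,593.25 × 0.01 = $55.93
Garnishment: $5,593.25 × 0.0525 = $293.65
Legal plan premium: $132.14
Total deductions = $55.93 + $55.93 + $293.65 + $132.14 = $537.65
Net pay = $5,593.25 − $537.65 = $5,055.60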